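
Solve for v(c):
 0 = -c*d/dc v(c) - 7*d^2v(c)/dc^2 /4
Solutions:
 v(c) = C1 + C2*erf(sqrt(14)*c/7)


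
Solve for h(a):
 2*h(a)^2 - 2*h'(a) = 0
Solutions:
 h(a) = -1/(C1 + a)


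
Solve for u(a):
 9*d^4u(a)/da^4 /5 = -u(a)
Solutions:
 u(a) = (C1*sin(5^(1/4)*sqrt(6)*a/6) + C2*cos(5^(1/4)*sqrt(6)*a/6))*exp(-5^(1/4)*sqrt(6)*a/6) + (C3*sin(5^(1/4)*sqrt(6)*a/6) + C4*cos(5^(1/4)*sqrt(6)*a/6))*exp(5^(1/4)*sqrt(6)*a/6)


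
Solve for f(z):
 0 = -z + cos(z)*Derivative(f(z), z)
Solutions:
 f(z) = C1 + Integral(z/cos(z), z)


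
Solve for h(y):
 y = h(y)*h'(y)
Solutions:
 h(y) = -sqrt(C1 + y^2)
 h(y) = sqrt(C1 + y^2)


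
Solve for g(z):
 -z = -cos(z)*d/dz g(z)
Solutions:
 g(z) = C1 + Integral(z/cos(z), z)


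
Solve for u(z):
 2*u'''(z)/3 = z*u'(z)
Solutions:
 u(z) = C1 + Integral(C2*airyai(2^(2/3)*3^(1/3)*z/2) + C3*airybi(2^(2/3)*3^(1/3)*z/2), z)


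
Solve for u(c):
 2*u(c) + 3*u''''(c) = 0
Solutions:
 u(c) = (C1*sin(6^(3/4)*c/6) + C2*cos(6^(3/4)*c/6))*exp(-6^(3/4)*c/6) + (C3*sin(6^(3/4)*c/6) + C4*cos(6^(3/4)*c/6))*exp(6^(3/4)*c/6)


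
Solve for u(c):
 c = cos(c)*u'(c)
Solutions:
 u(c) = C1 + Integral(c/cos(c), c)


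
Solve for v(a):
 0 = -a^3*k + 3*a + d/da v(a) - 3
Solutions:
 v(a) = C1 + a^4*k/4 - 3*a^2/2 + 3*a


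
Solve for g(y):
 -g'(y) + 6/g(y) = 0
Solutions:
 g(y) = -sqrt(C1 + 12*y)
 g(y) = sqrt(C1 + 12*y)


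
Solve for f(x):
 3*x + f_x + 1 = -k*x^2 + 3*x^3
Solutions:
 f(x) = C1 - k*x^3/3 + 3*x^4/4 - 3*x^2/2 - x


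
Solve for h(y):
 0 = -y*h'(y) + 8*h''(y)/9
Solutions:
 h(y) = C1 + C2*erfi(3*y/4)


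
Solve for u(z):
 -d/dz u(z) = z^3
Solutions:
 u(z) = C1 - z^4/4


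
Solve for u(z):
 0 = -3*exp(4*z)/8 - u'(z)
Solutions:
 u(z) = C1 - 3*exp(4*z)/32


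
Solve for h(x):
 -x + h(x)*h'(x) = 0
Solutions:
 h(x) = -sqrt(C1 + x^2)
 h(x) = sqrt(C1 + x^2)


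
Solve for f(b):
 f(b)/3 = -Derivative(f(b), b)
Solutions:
 f(b) = C1*exp(-b/3)


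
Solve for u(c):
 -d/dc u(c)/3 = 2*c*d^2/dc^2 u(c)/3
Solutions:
 u(c) = C1 + C2*sqrt(c)


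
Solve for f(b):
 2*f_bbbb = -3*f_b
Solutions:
 f(b) = C1 + C4*exp(-2^(2/3)*3^(1/3)*b/2) + (C2*sin(2^(2/3)*3^(5/6)*b/4) + C3*cos(2^(2/3)*3^(5/6)*b/4))*exp(2^(2/3)*3^(1/3)*b/4)


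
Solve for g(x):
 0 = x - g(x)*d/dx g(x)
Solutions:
 g(x) = -sqrt(C1 + x^2)
 g(x) = sqrt(C1 + x^2)


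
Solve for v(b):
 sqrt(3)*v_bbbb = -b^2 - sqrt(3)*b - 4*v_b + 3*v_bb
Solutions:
 v(b) = C1 + C2*exp(b*(3^(5/6)/(sqrt(12 - sqrt(3)) + 2*sqrt(3))^(1/3) + 3^(2/3)*(sqrt(12 - sqrt(3)) + 2*sqrt(3))^(1/3))/6)*sin(b*(-3^(1/6)*(sqrt(12 - sqrt(3)) + 2*sqrt(3))^(1/3) + 3^(1/3)/(sqrt(12 - sqrt(3)) + 2*sqrt(3))^(1/3))/2) + C3*exp(b*(3^(5/6)/(sqrt(12 - sqrt(3)) + 2*sqrt(3))^(1/3) + 3^(2/3)*(sqrt(12 - sqrt(3)) + 2*sqrt(3))^(1/3))/6)*cos(b*(-3^(1/6)*(sqrt(12 - sqrt(3)) + 2*sqrt(3))^(1/3) + 3^(1/3)/(sqrt(12 - sqrt(3)) + 2*sqrt(3))^(1/3))/2) + C4*exp(-b*(3^(5/6)/(sqrt(12 - sqrt(3)) + 2*sqrt(3))^(1/3) + 3^(2/3)*(sqrt(12 - sqrt(3)) + 2*sqrt(3))^(1/3))/3) - b^3/12 - sqrt(3)*b^2/8 - 3*b^2/16 - 3*sqrt(3)*b/16 - 9*b/32


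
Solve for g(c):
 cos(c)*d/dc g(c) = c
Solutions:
 g(c) = C1 + Integral(c/cos(c), c)


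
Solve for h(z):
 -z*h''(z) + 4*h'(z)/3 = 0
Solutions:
 h(z) = C1 + C2*z^(7/3)


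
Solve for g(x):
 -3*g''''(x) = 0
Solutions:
 g(x) = C1 + C2*x + C3*x^2 + C4*x^3


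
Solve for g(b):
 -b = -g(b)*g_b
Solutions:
 g(b) = -sqrt(C1 + b^2)
 g(b) = sqrt(C1 + b^2)


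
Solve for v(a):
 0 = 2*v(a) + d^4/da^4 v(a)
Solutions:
 v(a) = (C1*sin(2^(3/4)*a/2) + C2*cos(2^(3/4)*a/2))*exp(-2^(3/4)*a/2) + (C3*sin(2^(3/4)*a/2) + C4*cos(2^(3/4)*a/2))*exp(2^(3/4)*a/2)


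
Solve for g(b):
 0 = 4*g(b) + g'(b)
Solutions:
 g(b) = C1*exp(-4*b)


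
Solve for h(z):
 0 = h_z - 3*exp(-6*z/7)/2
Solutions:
 h(z) = C1 - 7*exp(-6*z/7)/4


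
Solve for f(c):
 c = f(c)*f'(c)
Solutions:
 f(c) = -sqrt(C1 + c^2)
 f(c) = sqrt(C1 + c^2)


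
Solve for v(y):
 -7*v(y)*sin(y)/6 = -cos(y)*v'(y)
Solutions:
 v(y) = C1/cos(y)^(7/6)


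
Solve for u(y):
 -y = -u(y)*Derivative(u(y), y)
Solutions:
 u(y) = -sqrt(C1 + y^2)
 u(y) = sqrt(C1 + y^2)


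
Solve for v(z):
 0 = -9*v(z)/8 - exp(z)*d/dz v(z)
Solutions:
 v(z) = C1*exp(9*exp(-z)/8)


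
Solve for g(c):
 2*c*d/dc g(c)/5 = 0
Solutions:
 g(c) = C1


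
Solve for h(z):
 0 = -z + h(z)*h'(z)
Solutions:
 h(z) = -sqrt(C1 + z^2)
 h(z) = sqrt(C1 + z^2)


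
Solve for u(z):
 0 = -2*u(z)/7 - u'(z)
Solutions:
 u(z) = C1*exp(-2*z/7)


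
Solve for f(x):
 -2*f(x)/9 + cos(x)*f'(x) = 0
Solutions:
 f(x) = C1*(sin(x) + 1)^(1/9)/(sin(x) - 1)^(1/9)


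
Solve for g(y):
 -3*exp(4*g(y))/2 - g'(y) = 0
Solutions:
 g(y) = log(-I*(1/(C1 + 6*y))^(1/4))
 g(y) = log(I*(1/(C1 + 6*y))^(1/4))
 g(y) = log(-(1/(C1 + 6*y))^(1/4))
 g(y) = log(1/(C1 + 6*y))/4


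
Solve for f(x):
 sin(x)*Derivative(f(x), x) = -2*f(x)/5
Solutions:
 f(x) = C1*(cos(x) + 1)^(1/5)/(cos(x) - 1)^(1/5)


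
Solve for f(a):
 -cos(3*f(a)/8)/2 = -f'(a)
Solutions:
 -a/2 - 4*log(sin(3*f(a)/8) - 1)/3 + 4*log(sin(3*f(a)/8) + 1)/3 = C1


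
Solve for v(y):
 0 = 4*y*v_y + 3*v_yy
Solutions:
 v(y) = C1 + C2*erf(sqrt(6)*y/3)


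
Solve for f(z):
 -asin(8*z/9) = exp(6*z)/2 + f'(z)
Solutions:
 f(z) = C1 - z*asin(8*z/9) - sqrt(81 - 64*z^2)/8 - exp(6*z)/12


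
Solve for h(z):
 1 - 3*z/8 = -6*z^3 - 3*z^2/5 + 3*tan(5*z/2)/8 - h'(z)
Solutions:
 h(z) = C1 - 3*z^4/2 - z^3/5 + 3*z^2/16 - z - 3*log(cos(5*z/2))/20


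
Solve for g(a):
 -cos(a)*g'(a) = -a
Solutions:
 g(a) = C1 + Integral(a/cos(a), a)


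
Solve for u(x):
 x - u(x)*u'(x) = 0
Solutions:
 u(x) = -sqrt(C1 + x^2)
 u(x) = sqrt(C1 + x^2)


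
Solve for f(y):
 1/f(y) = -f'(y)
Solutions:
 f(y) = -sqrt(C1 - 2*y)
 f(y) = sqrt(C1 - 2*y)


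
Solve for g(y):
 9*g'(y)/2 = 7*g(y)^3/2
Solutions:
 g(y) = -3*sqrt(2)*sqrt(-1/(C1 + 7*y))/2
 g(y) = 3*sqrt(2)*sqrt(-1/(C1 + 7*y))/2


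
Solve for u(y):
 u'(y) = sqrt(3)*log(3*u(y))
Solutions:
 -sqrt(3)*Integral(1/(log(_y) + log(3)), (_y, u(y)))/3 = C1 - y


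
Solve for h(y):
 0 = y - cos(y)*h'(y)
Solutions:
 h(y) = C1 + Integral(y/cos(y), y)


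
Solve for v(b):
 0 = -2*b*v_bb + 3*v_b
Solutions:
 v(b) = C1 + C2*b^(5/2)


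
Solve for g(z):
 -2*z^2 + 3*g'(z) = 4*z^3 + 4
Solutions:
 g(z) = C1 + z^4/3 + 2*z^3/9 + 4*z/3


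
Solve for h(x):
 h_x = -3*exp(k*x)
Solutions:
 h(x) = C1 - 3*exp(k*x)/k


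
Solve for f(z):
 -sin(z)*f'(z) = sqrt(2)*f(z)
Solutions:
 f(z) = C1*(cos(z) + 1)^(sqrt(2)/2)/(cos(z) - 1)^(sqrt(2)/2)


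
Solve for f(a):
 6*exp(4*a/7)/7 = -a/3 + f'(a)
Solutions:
 f(a) = C1 + a^2/6 + 3*exp(4*a/7)/2


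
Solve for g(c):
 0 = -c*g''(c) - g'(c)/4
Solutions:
 g(c) = C1 + C2*c^(3/4)


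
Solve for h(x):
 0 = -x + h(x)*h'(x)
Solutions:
 h(x) = -sqrt(C1 + x^2)
 h(x) = sqrt(C1 + x^2)


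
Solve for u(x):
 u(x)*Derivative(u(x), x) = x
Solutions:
 u(x) = -sqrt(C1 + x^2)
 u(x) = sqrt(C1 + x^2)


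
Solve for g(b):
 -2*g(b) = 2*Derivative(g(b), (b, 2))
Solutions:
 g(b) = C1*sin(b) + C2*cos(b)


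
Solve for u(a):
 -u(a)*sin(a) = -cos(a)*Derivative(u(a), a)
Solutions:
 u(a) = C1/cos(a)


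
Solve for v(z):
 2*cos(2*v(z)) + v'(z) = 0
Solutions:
 v(z) = -asin((C1 + exp(8*z))/(C1 - exp(8*z)))/2 + pi/2
 v(z) = asin((C1 + exp(8*z))/(C1 - exp(8*z)))/2


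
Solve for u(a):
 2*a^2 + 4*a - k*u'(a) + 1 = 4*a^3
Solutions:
 u(a) = C1 - a^4/k + 2*a^3/(3*k) + 2*a^2/k + a/k


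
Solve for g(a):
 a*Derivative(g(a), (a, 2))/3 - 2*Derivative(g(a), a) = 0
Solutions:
 g(a) = C1 + C2*a^7


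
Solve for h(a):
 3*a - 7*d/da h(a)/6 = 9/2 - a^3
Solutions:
 h(a) = C1 + 3*a^4/14 + 9*a^2/7 - 27*a/7


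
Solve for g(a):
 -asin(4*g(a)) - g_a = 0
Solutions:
 Integral(1/asin(4*_y), (_y, g(a))) = C1 - a


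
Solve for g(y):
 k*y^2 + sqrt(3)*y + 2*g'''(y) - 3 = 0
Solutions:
 g(y) = C1 + C2*y + C3*y^2 - k*y^5/120 - sqrt(3)*y^4/48 + y^3/4


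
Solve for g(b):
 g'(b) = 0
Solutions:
 g(b) = C1


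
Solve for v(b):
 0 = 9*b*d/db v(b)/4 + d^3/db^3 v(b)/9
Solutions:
 v(b) = C1 + Integral(C2*airyai(-3*6^(1/3)*b/2) + C3*airybi(-3*6^(1/3)*b/2), b)


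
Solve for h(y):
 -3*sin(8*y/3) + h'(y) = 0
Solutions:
 h(y) = C1 - 9*cos(8*y/3)/8


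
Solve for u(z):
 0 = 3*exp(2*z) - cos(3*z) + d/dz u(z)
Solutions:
 u(z) = C1 - 3*exp(2*z)/2 + sin(3*z)/3


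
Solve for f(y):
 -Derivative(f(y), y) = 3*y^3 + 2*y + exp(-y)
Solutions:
 f(y) = C1 - 3*y^4/4 - y^2 + exp(-y)


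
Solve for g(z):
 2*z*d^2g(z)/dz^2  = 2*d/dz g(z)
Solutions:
 g(z) = C1 + C2*z^2


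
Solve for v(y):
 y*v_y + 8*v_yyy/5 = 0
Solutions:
 v(y) = C1 + Integral(C2*airyai(-5^(1/3)*y/2) + C3*airybi(-5^(1/3)*y/2), y)


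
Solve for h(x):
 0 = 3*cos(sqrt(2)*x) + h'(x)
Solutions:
 h(x) = C1 - 3*sqrt(2)*sin(sqrt(2)*x)/2


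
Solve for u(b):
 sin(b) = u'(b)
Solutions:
 u(b) = C1 - cos(b)


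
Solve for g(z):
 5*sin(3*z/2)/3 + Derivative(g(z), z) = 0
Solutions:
 g(z) = C1 + 10*cos(3*z/2)/9


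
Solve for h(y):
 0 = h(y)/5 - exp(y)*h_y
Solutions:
 h(y) = C1*exp(-exp(-y)/5)


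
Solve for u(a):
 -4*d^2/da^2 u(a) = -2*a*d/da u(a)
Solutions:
 u(a) = C1 + C2*erfi(a/2)


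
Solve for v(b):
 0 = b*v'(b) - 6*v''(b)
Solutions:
 v(b) = C1 + C2*erfi(sqrt(3)*b/6)


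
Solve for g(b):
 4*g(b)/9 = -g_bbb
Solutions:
 g(b) = C3*exp(-2^(2/3)*3^(1/3)*b/3) + (C1*sin(2^(2/3)*3^(5/6)*b/6) + C2*cos(2^(2/3)*3^(5/6)*b/6))*exp(2^(2/3)*3^(1/3)*b/6)


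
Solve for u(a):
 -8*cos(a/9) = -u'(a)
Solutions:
 u(a) = C1 + 72*sin(a/9)


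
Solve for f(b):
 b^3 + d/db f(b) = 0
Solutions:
 f(b) = C1 - b^4/4


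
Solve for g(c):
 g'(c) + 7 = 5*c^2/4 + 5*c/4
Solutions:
 g(c) = C1 + 5*c^3/12 + 5*c^2/8 - 7*c


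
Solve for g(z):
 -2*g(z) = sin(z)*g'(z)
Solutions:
 g(z) = C1*(cos(z) + 1)/(cos(z) - 1)


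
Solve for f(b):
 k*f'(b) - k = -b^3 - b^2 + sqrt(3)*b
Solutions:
 f(b) = C1 - b^4/(4*k) - b^3/(3*k) + sqrt(3)*b^2/(2*k) + b


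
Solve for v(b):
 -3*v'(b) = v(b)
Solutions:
 v(b) = C1*exp(-b/3)


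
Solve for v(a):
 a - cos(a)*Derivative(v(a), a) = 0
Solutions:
 v(a) = C1 + Integral(a/cos(a), a)


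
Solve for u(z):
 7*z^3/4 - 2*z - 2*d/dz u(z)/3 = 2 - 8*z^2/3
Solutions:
 u(z) = C1 + 21*z^4/32 + 4*z^3/3 - 3*z^2/2 - 3*z


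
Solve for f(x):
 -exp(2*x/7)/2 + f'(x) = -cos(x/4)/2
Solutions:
 f(x) = C1 + 7*exp(2*x/7)/4 - 2*sin(x/4)


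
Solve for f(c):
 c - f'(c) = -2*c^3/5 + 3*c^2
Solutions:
 f(c) = C1 + c^4/10 - c^3 + c^2/2


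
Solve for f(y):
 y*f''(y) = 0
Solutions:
 f(y) = C1 + C2*y


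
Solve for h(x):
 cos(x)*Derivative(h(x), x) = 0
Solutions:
 h(x) = C1


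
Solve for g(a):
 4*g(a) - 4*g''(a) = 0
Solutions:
 g(a) = C1*exp(-a) + C2*exp(a)


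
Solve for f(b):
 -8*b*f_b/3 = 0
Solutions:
 f(b) = C1


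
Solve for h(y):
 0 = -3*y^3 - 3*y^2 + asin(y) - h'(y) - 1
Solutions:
 h(y) = C1 - 3*y^4/4 - y^3 + y*asin(y) - y + sqrt(1 - y^2)


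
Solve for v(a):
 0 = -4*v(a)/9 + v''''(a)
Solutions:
 v(a) = C1*exp(-sqrt(6)*a/3) + C2*exp(sqrt(6)*a/3) + C3*sin(sqrt(6)*a/3) + C4*cos(sqrt(6)*a/3)


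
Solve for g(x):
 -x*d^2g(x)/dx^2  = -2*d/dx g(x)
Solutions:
 g(x) = C1 + C2*x^3


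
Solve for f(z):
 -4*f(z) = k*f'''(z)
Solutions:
 f(z) = C1*exp(2^(2/3)*z*(-1/k)^(1/3)) + C2*exp(2^(2/3)*z*(-1/k)^(1/3)*(-1 + sqrt(3)*I)/2) + C3*exp(-2^(2/3)*z*(-1/k)^(1/3)*(1 + sqrt(3)*I)/2)


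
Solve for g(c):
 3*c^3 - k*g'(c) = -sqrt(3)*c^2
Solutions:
 g(c) = C1 + 3*c^4/(4*k) + sqrt(3)*c^3/(3*k)


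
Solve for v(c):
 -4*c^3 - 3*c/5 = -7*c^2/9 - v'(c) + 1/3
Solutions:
 v(c) = C1 + c^4 - 7*c^3/27 + 3*c^2/10 + c/3


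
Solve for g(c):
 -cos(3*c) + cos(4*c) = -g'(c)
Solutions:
 g(c) = C1 + sin(3*c)/3 - sin(4*c)/4


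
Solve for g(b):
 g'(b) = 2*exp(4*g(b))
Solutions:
 g(b) = log(-(-1/(C1 + 8*b))^(1/4))
 g(b) = log(-1/(C1 + 8*b))/4
 g(b) = log(-I*(-1/(C1 + 8*b))^(1/4))
 g(b) = log(I*(-1/(C1 + 8*b))^(1/4))


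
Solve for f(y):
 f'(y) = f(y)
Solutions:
 f(y) = C1*exp(y)


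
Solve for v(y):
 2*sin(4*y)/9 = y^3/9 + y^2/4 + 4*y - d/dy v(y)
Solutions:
 v(y) = C1 + y^4/36 + y^3/12 + 2*y^2 + cos(4*y)/18


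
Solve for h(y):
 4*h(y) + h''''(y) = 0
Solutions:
 h(y) = (C1*sin(y) + C2*cos(y))*exp(-y) + (C3*sin(y) + C4*cos(y))*exp(y)


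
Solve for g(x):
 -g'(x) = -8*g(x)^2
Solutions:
 g(x) = -1/(C1 + 8*x)


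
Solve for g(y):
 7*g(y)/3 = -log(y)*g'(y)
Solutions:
 g(y) = C1*exp(-7*li(y)/3)


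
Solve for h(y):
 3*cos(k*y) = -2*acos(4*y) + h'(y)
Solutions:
 h(y) = C1 + 2*y*acos(4*y) - sqrt(1 - 16*y^2)/2 + 3*Piecewise((sin(k*y)/k, Ne(k, 0)), (y, True))


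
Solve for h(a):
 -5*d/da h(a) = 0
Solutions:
 h(a) = C1


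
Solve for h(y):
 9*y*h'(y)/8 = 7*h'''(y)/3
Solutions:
 h(y) = C1 + Integral(C2*airyai(3*7^(2/3)*y/14) + C3*airybi(3*7^(2/3)*y/14), y)


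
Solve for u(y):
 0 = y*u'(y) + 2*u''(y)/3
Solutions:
 u(y) = C1 + C2*erf(sqrt(3)*y/2)


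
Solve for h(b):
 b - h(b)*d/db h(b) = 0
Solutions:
 h(b) = -sqrt(C1 + b^2)
 h(b) = sqrt(C1 + b^2)


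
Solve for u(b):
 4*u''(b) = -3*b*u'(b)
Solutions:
 u(b) = C1 + C2*erf(sqrt(6)*b/4)


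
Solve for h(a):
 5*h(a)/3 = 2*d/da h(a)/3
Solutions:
 h(a) = C1*exp(5*a/2)


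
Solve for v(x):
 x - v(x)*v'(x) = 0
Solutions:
 v(x) = -sqrt(C1 + x^2)
 v(x) = sqrt(C1 + x^2)


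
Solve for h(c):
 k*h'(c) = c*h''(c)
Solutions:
 h(c) = C1 + c^(re(k) + 1)*(C2*sin(log(c)*Abs(im(k))) + C3*cos(log(c)*im(k)))


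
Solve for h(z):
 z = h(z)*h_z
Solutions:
 h(z) = -sqrt(C1 + z^2)
 h(z) = sqrt(C1 + z^2)


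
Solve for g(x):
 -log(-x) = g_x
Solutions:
 g(x) = C1 - x*log(-x) + x


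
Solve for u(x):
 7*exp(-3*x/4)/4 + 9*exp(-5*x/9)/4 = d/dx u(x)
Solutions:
 u(x) = C1 - 7*exp(-3*x/4)/3 - 81*exp(-5*x/9)/20


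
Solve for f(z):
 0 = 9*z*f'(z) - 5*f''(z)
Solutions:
 f(z) = C1 + C2*erfi(3*sqrt(10)*z/10)


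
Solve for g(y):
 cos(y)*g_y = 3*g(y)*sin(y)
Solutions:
 g(y) = C1/cos(y)^3


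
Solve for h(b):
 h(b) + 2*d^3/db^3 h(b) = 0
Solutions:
 h(b) = C3*exp(-2^(2/3)*b/2) + (C1*sin(2^(2/3)*sqrt(3)*b/4) + C2*cos(2^(2/3)*sqrt(3)*b/4))*exp(2^(2/3)*b/4)


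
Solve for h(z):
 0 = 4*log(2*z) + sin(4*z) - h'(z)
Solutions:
 h(z) = C1 + 4*z*log(z) - 4*z + 4*z*log(2) - cos(4*z)/4


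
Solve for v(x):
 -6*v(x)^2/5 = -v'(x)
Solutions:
 v(x) = -5/(C1 + 6*x)


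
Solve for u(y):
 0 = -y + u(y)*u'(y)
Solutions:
 u(y) = -sqrt(C1 + y^2)
 u(y) = sqrt(C1 + y^2)


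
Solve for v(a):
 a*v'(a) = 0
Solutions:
 v(a) = C1


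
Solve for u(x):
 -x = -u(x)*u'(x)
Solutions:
 u(x) = -sqrt(C1 + x^2)
 u(x) = sqrt(C1 + x^2)


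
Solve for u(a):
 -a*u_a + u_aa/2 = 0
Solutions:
 u(a) = C1 + C2*erfi(a)


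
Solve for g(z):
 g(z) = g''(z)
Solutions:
 g(z) = C1*exp(-z) + C2*exp(z)


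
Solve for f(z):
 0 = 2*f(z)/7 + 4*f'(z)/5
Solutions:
 f(z) = C1*exp(-5*z/14)


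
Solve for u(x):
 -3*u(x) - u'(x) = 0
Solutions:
 u(x) = C1*exp(-3*x)


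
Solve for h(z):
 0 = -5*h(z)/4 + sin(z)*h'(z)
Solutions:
 h(z) = C1*(cos(z) - 1)^(5/8)/(cos(z) + 1)^(5/8)


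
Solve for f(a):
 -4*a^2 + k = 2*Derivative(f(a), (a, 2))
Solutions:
 f(a) = C1 + C2*a - a^4/6 + a^2*k/4


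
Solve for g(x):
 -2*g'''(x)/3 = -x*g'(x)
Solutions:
 g(x) = C1 + Integral(C2*airyai(2^(2/3)*3^(1/3)*x/2) + C3*airybi(2^(2/3)*3^(1/3)*x/2), x)


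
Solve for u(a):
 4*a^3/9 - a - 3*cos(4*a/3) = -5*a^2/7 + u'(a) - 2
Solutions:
 u(a) = C1 + a^4/9 + 5*a^3/21 - a^2/2 + 2*a - 9*sin(4*a/3)/4


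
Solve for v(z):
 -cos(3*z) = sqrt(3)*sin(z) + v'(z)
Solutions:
 v(z) = C1 - sin(3*z)/3 + sqrt(3)*cos(z)


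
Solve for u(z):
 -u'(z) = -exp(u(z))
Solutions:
 u(z) = log(-1/(C1 + z))


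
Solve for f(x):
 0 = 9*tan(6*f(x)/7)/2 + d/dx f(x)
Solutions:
 f(x) = -7*asin(C1*exp(-27*x/7))/6 + 7*pi/6
 f(x) = 7*asin(C1*exp(-27*x/7))/6


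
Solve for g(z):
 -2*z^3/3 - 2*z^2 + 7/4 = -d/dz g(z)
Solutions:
 g(z) = C1 + z^4/6 + 2*z^3/3 - 7*z/4


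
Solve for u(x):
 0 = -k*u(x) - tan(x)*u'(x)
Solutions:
 u(x) = C1*exp(-k*log(sin(x)))


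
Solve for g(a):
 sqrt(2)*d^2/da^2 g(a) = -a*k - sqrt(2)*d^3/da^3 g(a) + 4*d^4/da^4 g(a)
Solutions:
 g(a) = C1 + C2*a + C3*exp(sqrt(2)*a*(1 - sqrt(1 + 8*sqrt(2)))/8) + C4*exp(sqrt(2)*a*(1 + sqrt(1 + 8*sqrt(2)))/8) - sqrt(2)*a^3*k/12 + sqrt(2)*a^2*k/4


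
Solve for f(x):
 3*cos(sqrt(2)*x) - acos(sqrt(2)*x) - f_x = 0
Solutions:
 f(x) = C1 - x*acos(sqrt(2)*x) + sqrt(2)*sqrt(1 - 2*x^2)/2 + 3*sqrt(2)*sin(sqrt(2)*x)/2


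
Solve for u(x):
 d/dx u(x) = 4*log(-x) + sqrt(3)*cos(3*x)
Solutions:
 u(x) = C1 + 4*x*log(-x) - 4*x + sqrt(3)*sin(3*x)/3


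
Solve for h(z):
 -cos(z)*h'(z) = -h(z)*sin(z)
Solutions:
 h(z) = C1/cos(z)


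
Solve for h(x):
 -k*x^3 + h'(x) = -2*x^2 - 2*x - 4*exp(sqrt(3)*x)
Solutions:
 h(x) = C1 + k*x^4/4 - 2*x^3/3 - x^2 - 4*sqrt(3)*exp(sqrt(3)*x)/3


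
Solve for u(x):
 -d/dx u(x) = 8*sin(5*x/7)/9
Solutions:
 u(x) = C1 + 56*cos(5*x/7)/45


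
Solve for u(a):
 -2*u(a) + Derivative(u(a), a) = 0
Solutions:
 u(a) = C1*exp(2*a)


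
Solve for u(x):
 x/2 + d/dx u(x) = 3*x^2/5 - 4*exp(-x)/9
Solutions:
 u(x) = C1 + x^3/5 - x^2/4 + 4*exp(-x)/9


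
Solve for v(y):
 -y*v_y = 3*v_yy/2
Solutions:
 v(y) = C1 + C2*erf(sqrt(3)*y/3)


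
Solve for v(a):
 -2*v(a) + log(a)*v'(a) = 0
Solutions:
 v(a) = C1*exp(2*li(a))


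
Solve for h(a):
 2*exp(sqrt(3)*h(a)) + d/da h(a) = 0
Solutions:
 h(a) = sqrt(3)*(2*log(1/(C1 + 2*a)) - log(3))/6


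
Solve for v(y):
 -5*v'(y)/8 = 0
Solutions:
 v(y) = C1


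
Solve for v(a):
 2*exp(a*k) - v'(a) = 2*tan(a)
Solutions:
 v(a) = C1 + 2*Piecewise((exp(a*k)/k, Ne(k, 0)), (a, True)) + 2*log(cos(a))


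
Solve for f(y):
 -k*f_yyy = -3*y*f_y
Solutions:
 f(y) = C1 + Integral(C2*airyai(3^(1/3)*y*(1/k)^(1/3)) + C3*airybi(3^(1/3)*y*(1/k)^(1/3)), y)


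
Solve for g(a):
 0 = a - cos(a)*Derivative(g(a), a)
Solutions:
 g(a) = C1 + Integral(a/cos(a), a)


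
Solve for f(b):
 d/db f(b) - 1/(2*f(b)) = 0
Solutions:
 f(b) = -sqrt(C1 + b)
 f(b) = sqrt(C1 + b)


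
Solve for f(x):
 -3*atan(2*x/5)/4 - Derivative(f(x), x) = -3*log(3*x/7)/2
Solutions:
 f(x) = C1 + 3*x*log(x)/2 - 3*x*atan(2*x/5)/4 - 3*x*log(7)/2 - 3*x/2 + 3*x*log(3)/2 + 15*log(4*x^2 + 25)/16


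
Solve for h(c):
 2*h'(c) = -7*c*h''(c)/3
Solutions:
 h(c) = C1 + C2*c^(1/7)


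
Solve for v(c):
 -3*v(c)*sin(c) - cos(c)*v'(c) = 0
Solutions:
 v(c) = C1*cos(c)^3


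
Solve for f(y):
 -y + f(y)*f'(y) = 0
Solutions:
 f(y) = -sqrt(C1 + y^2)
 f(y) = sqrt(C1 + y^2)


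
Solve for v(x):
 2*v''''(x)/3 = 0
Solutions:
 v(x) = C1 + C2*x + C3*x^2 + C4*x^3


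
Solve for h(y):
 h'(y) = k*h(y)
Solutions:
 h(y) = C1*exp(k*y)


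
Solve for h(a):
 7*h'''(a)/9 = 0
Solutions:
 h(a) = C1 + C2*a + C3*a^2


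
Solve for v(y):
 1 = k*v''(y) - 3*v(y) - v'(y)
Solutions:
 v(y) = C1*exp(y*(1 - sqrt(12*k + 1))/(2*k)) + C2*exp(y*(sqrt(12*k + 1) + 1)/(2*k)) - 1/3


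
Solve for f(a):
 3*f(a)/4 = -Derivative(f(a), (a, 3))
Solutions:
 f(a) = C3*exp(-6^(1/3)*a/2) + (C1*sin(2^(1/3)*3^(5/6)*a/4) + C2*cos(2^(1/3)*3^(5/6)*a/4))*exp(6^(1/3)*a/4)


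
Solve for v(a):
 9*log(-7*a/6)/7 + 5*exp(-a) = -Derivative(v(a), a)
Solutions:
 v(a) = C1 - 9*a*log(-a)/7 + 9*a*(-log(7) + 1 + log(6))/7 + 5*exp(-a)


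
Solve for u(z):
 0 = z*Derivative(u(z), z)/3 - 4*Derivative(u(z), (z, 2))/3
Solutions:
 u(z) = C1 + C2*erfi(sqrt(2)*z/4)


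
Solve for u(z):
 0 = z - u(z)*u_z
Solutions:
 u(z) = -sqrt(C1 + z^2)
 u(z) = sqrt(C1 + z^2)


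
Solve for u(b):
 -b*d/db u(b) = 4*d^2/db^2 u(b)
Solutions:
 u(b) = C1 + C2*erf(sqrt(2)*b/4)


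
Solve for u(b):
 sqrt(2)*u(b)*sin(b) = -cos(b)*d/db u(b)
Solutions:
 u(b) = C1*cos(b)^(sqrt(2))


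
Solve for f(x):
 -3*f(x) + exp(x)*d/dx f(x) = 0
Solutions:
 f(x) = C1*exp(-3*exp(-x))


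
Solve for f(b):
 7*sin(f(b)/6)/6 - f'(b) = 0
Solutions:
 -7*b/6 + 3*log(cos(f(b)/6) - 1) - 3*log(cos(f(b)/6) + 1) = C1


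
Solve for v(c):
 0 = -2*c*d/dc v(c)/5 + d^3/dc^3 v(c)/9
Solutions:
 v(c) = C1 + Integral(C2*airyai(18^(1/3)*5^(2/3)*c/5) + C3*airybi(18^(1/3)*5^(2/3)*c/5), c)


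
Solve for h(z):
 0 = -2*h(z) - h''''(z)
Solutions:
 h(z) = (C1*sin(2^(3/4)*z/2) + C2*cos(2^(3/4)*z/2))*exp(-2^(3/4)*z/2) + (C3*sin(2^(3/4)*z/2) + C4*cos(2^(3/4)*z/2))*exp(2^(3/4)*z/2)


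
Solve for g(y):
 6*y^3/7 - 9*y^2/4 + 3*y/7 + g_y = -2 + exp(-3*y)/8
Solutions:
 g(y) = C1 - 3*y^4/14 + 3*y^3/4 - 3*y^2/14 - 2*y - exp(-3*y)/24


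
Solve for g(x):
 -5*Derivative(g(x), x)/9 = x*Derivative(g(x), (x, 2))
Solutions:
 g(x) = C1 + C2*x^(4/9)


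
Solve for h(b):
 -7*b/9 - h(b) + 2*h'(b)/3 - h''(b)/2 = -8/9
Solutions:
 h(b) = -7*b/9 + (C1*sin(sqrt(14)*b/3) + C2*cos(sqrt(14)*b/3))*exp(2*b/3) + 10/27


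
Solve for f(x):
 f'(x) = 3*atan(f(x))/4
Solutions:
 Integral(1/atan(_y), (_y, f(x))) = C1 + 3*x/4


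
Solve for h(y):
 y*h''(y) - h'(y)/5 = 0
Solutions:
 h(y) = C1 + C2*y^(6/5)


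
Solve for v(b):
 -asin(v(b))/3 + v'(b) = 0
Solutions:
 Integral(1/asin(_y), (_y, v(b))) = C1 + b/3


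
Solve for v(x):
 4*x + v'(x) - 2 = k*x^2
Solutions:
 v(x) = C1 + k*x^3/3 - 2*x^2 + 2*x


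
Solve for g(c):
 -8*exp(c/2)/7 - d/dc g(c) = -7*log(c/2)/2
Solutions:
 g(c) = C1 + 7*c*log(c)/2 + 7*c*(-1 - log(2))/2 - 16*exp(c/2)/7


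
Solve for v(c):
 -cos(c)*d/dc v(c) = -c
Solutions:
 v(c) = C1 + Integral(c/cos(c), c)


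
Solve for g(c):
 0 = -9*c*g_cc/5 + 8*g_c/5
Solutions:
 g(c) = C1 + C2*c^(17/9)


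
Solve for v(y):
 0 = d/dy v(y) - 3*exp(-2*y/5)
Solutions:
 v(y) = C1 - 15*exp(-2*y/5)/2


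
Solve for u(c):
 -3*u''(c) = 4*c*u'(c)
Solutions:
 u(c) = C1 + C2*erf(sqrt(6)*c/3)


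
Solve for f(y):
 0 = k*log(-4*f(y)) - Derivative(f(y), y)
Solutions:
 Integral(1/(log(-_y) + 2*log(2)), (_y, f(y))) = C1 + k*y


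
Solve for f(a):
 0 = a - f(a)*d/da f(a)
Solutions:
 f(a) = -sqrt(C1 + a^2)
 f(a) = sqrt(C1 + a^2)


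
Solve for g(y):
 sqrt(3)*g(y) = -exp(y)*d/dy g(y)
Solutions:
 g(y) = C1*exp(sqrt(3)*exp(-y))


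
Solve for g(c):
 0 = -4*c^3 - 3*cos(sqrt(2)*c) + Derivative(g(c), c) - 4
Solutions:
 g(c) = C1 + c^4 + 4*c + 3*sqrt(2)*sin(sqrt(2)*c)/2


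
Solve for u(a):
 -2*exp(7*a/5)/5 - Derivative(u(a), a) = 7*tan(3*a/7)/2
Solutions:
 u(a) = C1 - 2*exp(7*a/5)/7 + 49*log(cos(3*a/7))/6


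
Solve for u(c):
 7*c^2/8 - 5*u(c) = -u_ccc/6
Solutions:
 u(c) = C3*exp(30^(1/3)*c) + 7*c^2/40 + (C1*sin(10^(1/3)*3^(5/6)*c/2) + C2*cos(10^(1/3)*3^(5/6)*c/2))*exp(-30^(1/3)*c/2)


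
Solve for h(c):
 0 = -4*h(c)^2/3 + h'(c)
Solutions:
 h(c) = -3/(C1 + 4*c)


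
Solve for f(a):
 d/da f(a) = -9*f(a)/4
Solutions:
 f(a) = C1*exp(-9*a/4)


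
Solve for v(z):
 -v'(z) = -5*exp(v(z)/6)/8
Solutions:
 v(z) = 6*log(-1/(C1 + 5*z)) + 6*log(48)


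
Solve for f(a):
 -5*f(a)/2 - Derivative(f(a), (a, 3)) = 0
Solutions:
 f(a) = C3*exp(-2^(2/3)*5^(1/3)*a/2) + (C1*sin(2^(2/3)*sqrt(3)*5^(1/3)*a/4) + C2*cos(2^(2/3)*sqrt(3)*5^(1/3)*a/4))*exp(2^(2/3)*5^(1/3)*a/4)


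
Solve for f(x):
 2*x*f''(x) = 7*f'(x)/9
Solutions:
 f(x) = C1 + C2*x^(25/18)


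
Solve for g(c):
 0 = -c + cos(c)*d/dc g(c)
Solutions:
 g(c) = C1 + Integral(c/cos(c), c)


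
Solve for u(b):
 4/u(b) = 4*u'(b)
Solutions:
 u(b) = -sqrt(C1 + 2*b)
 u(b) = sqrt(C1 + 2*b)


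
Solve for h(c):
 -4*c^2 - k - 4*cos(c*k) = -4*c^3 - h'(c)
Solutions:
 h(c) = C1 - c^4 + 4*c^3/3 + c*k + 4*sin(c*k)/k


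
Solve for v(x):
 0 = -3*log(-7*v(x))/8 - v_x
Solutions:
 8*Integral(1/(log(-_y) + log(7)), (_y, v(x)))/3 = C1 - x


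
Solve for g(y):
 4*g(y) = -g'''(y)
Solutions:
 g(y) = C3*exp(-2^(2/3)*y) + (C1*sin(2^(2/3)*sqrt(3)*y/2) + C2*cos(2^(2/3)*sqrt(3)*y/2))*exp(2^(2/3)*y/2)


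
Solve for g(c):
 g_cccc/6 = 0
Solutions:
 g(c) = C1 + C2*c + C3*c^2 + C4*c^3


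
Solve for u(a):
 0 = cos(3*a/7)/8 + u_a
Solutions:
 u(a) = C1 - 7*sin(3*a/7)/24


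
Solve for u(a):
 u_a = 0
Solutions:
 u(a) = C1


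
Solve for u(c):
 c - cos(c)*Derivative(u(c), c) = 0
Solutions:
 u(c) = C1 + Integral(c/cos(c), c)


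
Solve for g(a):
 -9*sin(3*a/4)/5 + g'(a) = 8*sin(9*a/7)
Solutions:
 g(a) = C1 - 12*cos(3*a/4)/5 - 56*cos(9*a/7)/9


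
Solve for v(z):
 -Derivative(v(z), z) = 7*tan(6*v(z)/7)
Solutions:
 v(z) = -7*asin(C1*exp(-6*z))/6 + 7*pi/6
 v(z) = 7*asin(C1*exp(-6*z))/6


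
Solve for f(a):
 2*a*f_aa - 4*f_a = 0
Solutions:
 f(a) = C1 + C2*a^3


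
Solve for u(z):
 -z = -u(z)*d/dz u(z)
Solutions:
 u(z) = -sqrt(C1 + z^2)
 u(z) = sqrt(C1 + z^2)


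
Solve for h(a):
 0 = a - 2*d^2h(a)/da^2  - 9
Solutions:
 h(a) = C1 + C2*a + a^3/12 - 9*a^2/4


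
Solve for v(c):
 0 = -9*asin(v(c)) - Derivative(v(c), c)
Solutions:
 Integral(1/asin(_y), (_y, v(c))) = C1 - 9*c


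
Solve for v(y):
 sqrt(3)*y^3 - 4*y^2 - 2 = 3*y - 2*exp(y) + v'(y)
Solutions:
 v(y) = C1 + sqrt(3)*y^4/4 - 4*y^3/3 - 3*y^2/2 - 2*y + 2*exp(y)


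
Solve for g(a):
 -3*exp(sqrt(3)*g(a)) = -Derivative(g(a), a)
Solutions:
 g(a) = sqrt(3)*(2*log(-1/(C1 + 3*a)) - log(3))/6


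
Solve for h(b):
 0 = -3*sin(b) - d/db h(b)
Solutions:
 h(b) = C1 + 3*cos(b)


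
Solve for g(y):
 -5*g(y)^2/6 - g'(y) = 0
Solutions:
 g(y) = 6/(C1 + 5*y)


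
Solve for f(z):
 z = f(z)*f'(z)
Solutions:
 f(z) = -sqrt(C1 + z^2)
 f(z) = sqrt(C1 + z^2)


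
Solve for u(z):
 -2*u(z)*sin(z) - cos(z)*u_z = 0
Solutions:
 u(z) = C1*cos(z)^2


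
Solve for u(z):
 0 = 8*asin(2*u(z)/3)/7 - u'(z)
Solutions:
 Integral(1/asin(2*_y/3), (_y, u(z))) = C1 + 8*z/7


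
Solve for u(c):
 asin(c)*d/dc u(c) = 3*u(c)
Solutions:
 u(c) = C1*exp(3*Integral(1/asin(c), c))


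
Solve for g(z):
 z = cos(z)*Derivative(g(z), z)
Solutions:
 g(z) = C1 + Integral(z/cos(z), z)


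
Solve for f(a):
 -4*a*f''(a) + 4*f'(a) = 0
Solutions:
 f(a) = C1 + C2*a^2


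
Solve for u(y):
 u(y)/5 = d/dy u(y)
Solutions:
 u(y) = C1*exp(y/5)


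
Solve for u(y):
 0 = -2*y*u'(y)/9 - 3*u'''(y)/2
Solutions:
 u(y) = C1 + Integral(C2*airyai(-2^(2/3)*y/3) + C3*airybi(-2^(2/3)*y/3), y)


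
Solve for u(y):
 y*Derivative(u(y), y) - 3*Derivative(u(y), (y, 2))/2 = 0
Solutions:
 u(y) = C1 + C2*erfi(sqrt(3)*y/3)


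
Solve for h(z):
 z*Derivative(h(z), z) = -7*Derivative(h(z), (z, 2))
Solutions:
 h(z) = C1 + C2*erf(sqrt(14)*z/14)


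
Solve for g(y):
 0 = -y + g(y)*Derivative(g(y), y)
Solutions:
 g(y) = -sqrt(C1 + y^2)
 g(y) = sqrt(C1 + y^2)


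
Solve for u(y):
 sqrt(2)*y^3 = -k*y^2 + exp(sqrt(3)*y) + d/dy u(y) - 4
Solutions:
 u(y) = C1 + k*y^3/3 + sqrt(2)*y^4/4 + 4*y - sqrt(3)*exp(sqrt(3)*y)/3


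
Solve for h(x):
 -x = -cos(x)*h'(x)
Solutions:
 h(x) = C1 + Integral(x/cos(x), x)


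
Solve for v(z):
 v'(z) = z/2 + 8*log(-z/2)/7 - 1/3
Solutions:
 v(z) = C1 + z^2/4 + 8*z*log(-z)/7 + z*(-31 - 24*log(2))/21


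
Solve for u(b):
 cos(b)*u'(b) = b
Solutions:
 u(b) = C1 + Integral(b/cos(b), b)


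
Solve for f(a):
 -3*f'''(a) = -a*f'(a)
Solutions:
 f(a) = C1 + Integral(C2*airyai(3^(2/3)*a/3) + C3*airybi(3^(2/3)*a/3), a)


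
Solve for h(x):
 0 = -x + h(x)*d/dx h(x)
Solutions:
 h(x) = -sqrt(C1 + x^2)
 h(x) = sqrt(C1 + x^2)


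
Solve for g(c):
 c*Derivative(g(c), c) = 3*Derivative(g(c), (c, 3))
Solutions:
 g(c) = C1 + Integral(C2*airyai(3^(2/3)*c/3) + C3*airybi(3^(2/3)*c/3), c)


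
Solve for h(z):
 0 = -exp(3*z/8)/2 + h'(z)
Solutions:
 h(z) = C1 + 4*exp(3*z/8)/3


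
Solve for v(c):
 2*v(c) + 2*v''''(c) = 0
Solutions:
 v(c) = (C1*sin(sqrt(2)*c/2) + C2*cos(sqrt(2)*c/2))*exp(-sqrt(2)*c/2) + (C3*sin(sqrt(2)*c/2) + C4*cos(sqrt(2)*c/2))*exp(sqrt(2)*c/2)


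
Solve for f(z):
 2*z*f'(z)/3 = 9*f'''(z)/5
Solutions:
 f(z) = C1 + Integral(C2*airyai(10^(1/3)*z/3) + C3*airybi(10^(1/3)*z/3), z)


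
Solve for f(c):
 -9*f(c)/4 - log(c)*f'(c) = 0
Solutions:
 f(c) = C1*exp(-9*li(c)/4)


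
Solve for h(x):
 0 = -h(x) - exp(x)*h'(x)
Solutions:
 h(x) = C1*exp(exp(-x))


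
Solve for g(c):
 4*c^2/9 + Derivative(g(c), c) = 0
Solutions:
 g(c) = C1 - 4*c^3/27


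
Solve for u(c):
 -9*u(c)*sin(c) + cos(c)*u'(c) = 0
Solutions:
 u(c) = C1/cos(c)^9


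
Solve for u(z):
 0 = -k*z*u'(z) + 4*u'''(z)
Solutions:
 u(z) = C1 + Integral(C2*airyai(2^(1/3)*k^(1/3)*z/2) + C3*airybi(2^(1/3)*k^(1/3)*z/2), z)


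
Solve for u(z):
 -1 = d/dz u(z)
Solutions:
 u(z) = C1 - z


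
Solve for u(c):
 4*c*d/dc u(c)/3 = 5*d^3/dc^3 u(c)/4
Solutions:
 u(c) = C1 + Integral(C2*airyai(2*15^(2/3)*2^(1/3)*c/15) + C3*airybi(2*15^(2/3)*2^(1/3)*c/15), c)


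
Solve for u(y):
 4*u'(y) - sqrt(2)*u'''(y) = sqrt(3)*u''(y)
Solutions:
 u(y) = C1 + C2*exp(y*(-sqrt(6) + sqrt(2)*sqrt(3 + 16*sqrt(2)))/4) + C3*exp(-y*(sqrt(6) + sqrt(2)*sqrt(3 + 16*sqrt(2)))/4)


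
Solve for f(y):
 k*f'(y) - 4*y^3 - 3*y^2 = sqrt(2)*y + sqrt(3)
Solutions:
 f(y) = C1 + y^4/k + y^3/k + sqrt(2)*y^2/(2*k) + sqrt(3)*y/k


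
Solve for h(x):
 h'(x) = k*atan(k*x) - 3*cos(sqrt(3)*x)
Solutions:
 h(x) = C1 + k*Piecewise((x*atan(k*x) - log(k^2*x^2 + 1)/(2*k), Ne(k, 0)), (0, True)) - sqrt(3)*sin(sqrt(3)*x)


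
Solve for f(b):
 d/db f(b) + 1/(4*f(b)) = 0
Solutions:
 f(b) = -sqrt(C1 - 2*b)/2
 f(b) = sqrt(C1 - 2*b)/2


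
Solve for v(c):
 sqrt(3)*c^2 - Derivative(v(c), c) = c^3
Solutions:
 v(c) = C1 - c^4/4 + sqrt(3)*c^3/3


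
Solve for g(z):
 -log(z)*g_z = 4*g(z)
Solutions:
 g(z) = C1*exp(-4*li(z))


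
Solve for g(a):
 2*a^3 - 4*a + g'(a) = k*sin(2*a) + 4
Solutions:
 g(a) = C1 - a^4/2 + 2*a^2 + 4*a - k*cos(2*a)/2


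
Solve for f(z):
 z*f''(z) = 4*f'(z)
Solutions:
 f(z) = C1 + C2*z^5


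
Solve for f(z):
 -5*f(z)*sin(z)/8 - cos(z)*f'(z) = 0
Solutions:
 f(z) = C1*cos(z)^(5/8)


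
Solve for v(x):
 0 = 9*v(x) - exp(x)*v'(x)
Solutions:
 v(x) = C1*exp(-9*exp(-x))


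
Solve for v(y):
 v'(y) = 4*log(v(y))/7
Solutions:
 li(v(y)) = C1 + 4*y/7


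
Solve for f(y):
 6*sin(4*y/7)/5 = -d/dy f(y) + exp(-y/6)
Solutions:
 f(y) = C1 + 21*cos(4*y/7)/10 - 6*exp(-y/6)


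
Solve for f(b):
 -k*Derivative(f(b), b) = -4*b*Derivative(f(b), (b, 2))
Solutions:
 f(b) = C1 + b^(re(k)/4 + 1)*(C2*sin(log(b)*Abs(im(k))/4) + C3*cos(log(b)*im(k)/4))


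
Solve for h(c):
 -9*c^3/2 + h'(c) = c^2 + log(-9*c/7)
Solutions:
 h(c) = C1 + 9*c^4/8 + c^3/3 + c*log(-c) + c*(-log(7) - 1 + 2*log(3))


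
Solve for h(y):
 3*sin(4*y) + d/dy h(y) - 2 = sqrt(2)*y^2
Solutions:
 h(y) = C1 + sqrt(2)*y^3/3 + 2*y + 3*cos(4*y)/4


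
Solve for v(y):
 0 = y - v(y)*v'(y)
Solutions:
 v(y) = -sqrt(C1 + y^2)
 v(y) = sqrt(C1 + y^2)


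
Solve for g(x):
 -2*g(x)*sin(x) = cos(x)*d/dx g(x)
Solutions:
 g(x) = C1*cos(x)^2


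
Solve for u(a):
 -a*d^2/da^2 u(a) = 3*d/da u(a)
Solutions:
 u(a) = C1 + C2/a^2


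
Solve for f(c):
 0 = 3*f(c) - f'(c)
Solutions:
 f(c) = C1*exp(3*c)


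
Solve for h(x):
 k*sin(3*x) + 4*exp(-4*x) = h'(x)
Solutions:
 h(x) = C1 - k*cos(3*x)/3 - exp(-4*x)


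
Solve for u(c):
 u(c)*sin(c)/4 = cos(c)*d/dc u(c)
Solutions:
 u(c) = C1/cos(c)^(1/4)


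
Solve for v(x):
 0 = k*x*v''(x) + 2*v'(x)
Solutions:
 v(x) = C1 + x^(((re(k) - 2)*re(k) + im(k)^2)/(re(k)^2 + im(k)^2))*(C2*sin(2*log(x)*Abs(im(k))/(re(k)^2 + im(k)^2)) + C3*cos(2*log(x)*im(k)/(re(k)^2 + im(k)^2)))


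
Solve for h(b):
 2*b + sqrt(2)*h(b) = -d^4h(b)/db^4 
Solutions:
 h(b) = -sqrt(2)*b + (C1*sin(2^(5/8)*b/2) + C2*cos(2^(5/8)*b/2))*exp(-2^(5/8)*b/2) + (C3*sin(2^(5/8)*b/2) + C4*cos(2^(5/8)*b/2))*exp(2^(5/8)*b/2)


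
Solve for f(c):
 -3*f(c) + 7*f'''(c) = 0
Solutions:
 f(c) = C3*exp(3^(1/3)*7^(2/3)*c/7) + (C1*sin(3^(5/6)*7^(2/3)*c/14) + C2*cos(3^(5/6)*7^(2/3)*c/14))*exp(-3^(1/3)*7^(2/3)*c/14)


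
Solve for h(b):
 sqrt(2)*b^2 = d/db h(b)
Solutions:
 h(b) = C1 + sqrt(2)*b^3/3


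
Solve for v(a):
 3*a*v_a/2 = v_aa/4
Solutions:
 v(a) = C1 + C2*erfi(sqrt(3)*a)


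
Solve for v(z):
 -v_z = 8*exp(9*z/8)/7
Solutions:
 v(z) = C1 - 64*exp(9*z/8)/63


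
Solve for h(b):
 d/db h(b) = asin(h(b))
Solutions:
 Integral(1/asin(_y), (_y, h(b))) = C1 + b


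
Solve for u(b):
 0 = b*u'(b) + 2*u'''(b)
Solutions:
 u(b) = C1 + Integral(C2*airyai(-2^(2/3)*b/2) + C3*airybi(-2^(2/3)*b/2), b)


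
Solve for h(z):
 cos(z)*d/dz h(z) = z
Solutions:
 h(z) = C1 + Integral(z/cos(z), z)


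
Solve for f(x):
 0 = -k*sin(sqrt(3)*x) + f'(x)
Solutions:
 f(x) = C1 - sqrt(3)*k*cos(sqrt(3)*x)/3


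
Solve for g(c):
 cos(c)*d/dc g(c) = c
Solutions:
 g(c) = C1 + Integral(c/cos(c), c)


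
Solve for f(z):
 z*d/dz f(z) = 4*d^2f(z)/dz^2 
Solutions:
 f(z) = C1 + C2*erfi(sqrt(2)*z/4)


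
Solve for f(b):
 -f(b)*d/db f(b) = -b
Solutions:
 f(b) = -sqrt(C1 + b^2)
 f(b) = sqrt(C1 + b^2)


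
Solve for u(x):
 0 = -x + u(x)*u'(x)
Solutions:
 u(x) = -sqrt(C1 + x^2)
 u(x) = sqrt(C1 + x^2)


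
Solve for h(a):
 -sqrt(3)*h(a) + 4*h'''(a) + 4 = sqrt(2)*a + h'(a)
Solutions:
 h(a) = C3*exp(sqrt(3)*a/2) - sqrt(6)*a/3 + (C1*sin(sqrt(5)*a/4) + C2*cos(sqrt(5)*a/4))*exp(-sqrt(3)*a/4) + sqrt(2)/3 + 4*sqrt(3)/3


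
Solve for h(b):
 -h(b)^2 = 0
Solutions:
 h(b) = 0


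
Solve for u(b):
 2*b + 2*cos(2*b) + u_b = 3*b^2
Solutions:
 u(b) = C1 + b^3 - b^2 - sin(2*b)


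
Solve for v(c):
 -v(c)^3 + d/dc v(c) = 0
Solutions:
 v(c) = -sqrt(2)*sqrt(-1/(C1 + c))/2
 v(c) = sqrt(2)*sqrt(-1/(C1 + c))/2


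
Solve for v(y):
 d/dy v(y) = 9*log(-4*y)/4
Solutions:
 v(y) = C1 + 9*y*log(-y)/4 + 9*y*(-1 + 2*log(2))/4


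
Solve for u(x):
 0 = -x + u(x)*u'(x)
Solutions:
 u(x) = -sqrt(C1 + x^2)
 u(x) = sqrt(C1 + x^2)


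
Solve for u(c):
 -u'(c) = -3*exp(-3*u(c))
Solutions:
 u(c) = log(C1 + 9*c)/3
 u(c) = log((-3^(1/3) - 3^(5/6)*I)*(C1 + 3*c)^(1/3)/2)
 u(c) = log((-3^(1/3) + 3^(5/6)*I)*(C1 + 3*c)^(1/3)/2)


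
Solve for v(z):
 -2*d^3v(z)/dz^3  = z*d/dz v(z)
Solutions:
 v(z) = C1 + Integral(C2*airyai(-2^(2/3)*z/2) + C3*airybi(-2^(2/3)*z/2), z)


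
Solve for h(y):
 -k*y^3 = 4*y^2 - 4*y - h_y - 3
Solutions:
 h(y) = C1 + k*y^4/4 + 4*y^3/3 - 2*y^2 - 3*y


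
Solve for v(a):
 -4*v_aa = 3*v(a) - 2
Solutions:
 v(a) = C1*sin(sqrt(3)*a/2) + C2*cos(sqrt(3)*a/2) + 2/3


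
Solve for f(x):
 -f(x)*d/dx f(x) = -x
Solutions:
 f(x) = -sqrt(C1 + x^2)
 f(x) = sqrt(C1 + x^2)


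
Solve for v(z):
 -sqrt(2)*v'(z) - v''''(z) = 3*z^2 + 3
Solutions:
 v(z) = C1 + C4*exp(-2^(1/6)*z) - sqrt(2)*z^3/2 - 3*sqrt(2)*z/2 + (C2*sin(2^(1/6)*sqrt(3)*z/2) + C3*cos(2^(1/6)*sqrt(3)*z/2))*exp(2^(1/6)*z/2)


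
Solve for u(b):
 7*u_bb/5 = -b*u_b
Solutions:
 u(b) = C1 + C2*erf(sqrt(70)*b/14)


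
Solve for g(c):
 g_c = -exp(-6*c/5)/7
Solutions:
 g(c) = C1 + 5*exp(-6*c/5)/42


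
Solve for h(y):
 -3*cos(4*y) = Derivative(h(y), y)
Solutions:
 h(y) = C1 - 3*sin(4*y)/4


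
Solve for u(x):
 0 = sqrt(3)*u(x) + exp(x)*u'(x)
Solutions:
 u(x) = C1*exp(sqrt(3)*exp(-x))


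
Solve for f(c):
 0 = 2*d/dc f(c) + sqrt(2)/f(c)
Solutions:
 f(c) = -sqrt(C1 - sqrt(2)*c)
 f(c) = sqrt(C1 - sqrt(2)*c)


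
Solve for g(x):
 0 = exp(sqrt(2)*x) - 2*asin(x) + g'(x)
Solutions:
 g(x) = C1 + 2*x*asin(x) + 2*sqrt(1 - x^2) - sqrt(2)*exp(sqrt(2)*x)/2


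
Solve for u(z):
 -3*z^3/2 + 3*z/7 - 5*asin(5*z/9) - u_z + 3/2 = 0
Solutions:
 u(z) = C1 - 3*z^4/8 + 3*z^2/14 - 5*z*asin(5*z/9) + 3*z/2 - sqrt(81 - 25*z^2)


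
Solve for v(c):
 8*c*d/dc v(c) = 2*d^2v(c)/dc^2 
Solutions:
 v(c) = C1 + C2*erfi(sqrt(2)*c)


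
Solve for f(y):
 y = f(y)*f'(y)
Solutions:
 f(y) = -sqrt(C1 + y^2)
 f(y) = sqrt(C1 + y^2)


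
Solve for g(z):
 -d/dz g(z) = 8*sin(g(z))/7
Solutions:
 8*z/7 + log(cos(g(z)) - 1)/2 - log(cos(g(z)) + 1)/2 = C1


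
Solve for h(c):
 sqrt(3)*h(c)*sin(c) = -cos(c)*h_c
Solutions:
 h(c) = C1*cos(c)^(sqrt(3))


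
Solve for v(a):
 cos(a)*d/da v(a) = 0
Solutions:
 v(a) = C1


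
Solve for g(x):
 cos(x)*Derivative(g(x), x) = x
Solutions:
 g(x) = C1 + Integral(x/cos(x), x)


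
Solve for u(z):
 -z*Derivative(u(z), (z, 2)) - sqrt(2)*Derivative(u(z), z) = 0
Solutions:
 u(z) = C1 + C2*z^(1 - sqrt(2))


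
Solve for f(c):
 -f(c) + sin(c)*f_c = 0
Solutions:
 f(c) = C1*sqrt(cos(c) - 1)/sqrt(cos(c) + 1)


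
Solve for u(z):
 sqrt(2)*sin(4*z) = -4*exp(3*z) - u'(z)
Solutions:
 u(z) = C1 - 4*exp(3*z)/3 + sqrt(2)*cos(4*z)/4


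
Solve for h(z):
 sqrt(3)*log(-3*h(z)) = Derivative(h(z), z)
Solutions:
 -sqrt(3)*Integral(1/(log(-_y) + log(3)), (_y, h(z)))/3 = C1 - z


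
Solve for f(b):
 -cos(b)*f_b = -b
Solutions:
 f(b) = C1 + Integral(b/cos(b), b)


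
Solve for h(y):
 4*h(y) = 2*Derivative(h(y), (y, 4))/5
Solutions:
 h(y) = C1*exp(-10^(1/4)*y) + C2*exp(10^(1/4)*y) + C3*sin(10^(1/4)*y) + C4*cos(10^(1/4)*y)


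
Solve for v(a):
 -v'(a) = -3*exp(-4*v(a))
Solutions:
 v(a) = log(-I*(C1 + 12*a)^(1/4))
 v(a) = log(I*(C1 + 12*a)^(1/4))
 v(a) = log(-(C1 + 12*a)^(1/4))
 v(a) = log(C1 + 12*a)/4


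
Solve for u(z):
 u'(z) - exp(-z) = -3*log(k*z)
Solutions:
 u(z) = C1 - 3*z*log(k*z) + 3*z - exp(-z)


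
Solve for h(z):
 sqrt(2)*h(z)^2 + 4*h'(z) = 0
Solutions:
 h(z) = 4/(C1 + sqrt(2)*z)


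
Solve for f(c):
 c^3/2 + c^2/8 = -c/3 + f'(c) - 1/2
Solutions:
 f(c) = C1 + c^4/8 + c^3/24 + c^2/6 + c/2


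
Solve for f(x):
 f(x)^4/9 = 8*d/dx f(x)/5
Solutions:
 f(x) = 2*3^(1/3)*(-1/(C1 + 5*x))^(1/3)
 f(x) = (-1/(C1 + 5*x))^(1/3)*(-3^(1/3) - 3^(5/6)*I)
 f(x) = (-1/(C1 + 5*x))^(1/3)*(-3^(1/3) + 3^(5/6)*I)


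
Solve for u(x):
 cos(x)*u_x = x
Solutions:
 u(x) = C1 + Integral(x/cos(x), x)


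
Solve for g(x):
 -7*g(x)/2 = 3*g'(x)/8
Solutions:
 g(x) = C1*exp(-28*x/3)


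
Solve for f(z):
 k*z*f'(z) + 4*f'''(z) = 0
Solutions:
 f(z) = C1 + Integral(C2*airyai(2^(1/3)*z*(-k)^(1/3)/2) + C3*airybi(2^(1/3)*z*(-k)^(1/3)/2), z)


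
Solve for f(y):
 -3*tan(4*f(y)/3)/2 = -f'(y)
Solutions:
 f(y) = -3*asin(C1*exp(2*y))/4 + 3*pi/4
 f(y) = 3*asin(C1*exp(2*y))/4


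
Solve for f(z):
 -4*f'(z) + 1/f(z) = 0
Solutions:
 f(z) = -sqrt(C1 + 2*z)/2
 f(z) = sqrt(C1 + 2*z)/2


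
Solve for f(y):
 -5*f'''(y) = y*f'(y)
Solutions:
 f(y) = C1 + Integral(C2*airyai(-5^(2/3)*y/5) + C3*airybi(-5^(2/3)*y/5), y)


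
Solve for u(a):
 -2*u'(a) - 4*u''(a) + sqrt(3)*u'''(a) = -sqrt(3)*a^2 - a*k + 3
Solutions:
 u(a) = C1 + C2*exp(a*(2*sqrt(3) + sqrt(6)*sqrt(sqrt(3) + 2))/3) + C3*exp(a*(-sqrt(6)*sqrt(sqrt(3) + 2) + 2*sqrt(3))/3) + sqrt(3)*a^3/6 + a^2*k/4 - sqrt(3)*a^2 - a*k + 4*sqrt(3)*a


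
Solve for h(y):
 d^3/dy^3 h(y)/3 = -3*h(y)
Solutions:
 h(y) = C3*exp(-3^(2/3)*y) + (C1*sin(3*3^(1/6)*y/2) + C2*cos(3*3^(1/6)*y/2))*exp(3^(2/3)*y/2)


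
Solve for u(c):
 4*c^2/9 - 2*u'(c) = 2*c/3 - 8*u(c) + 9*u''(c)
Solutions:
 u(c) = C1*exp(c*(-1 + sqrt(73))/9) + C2*exp(-c*(1 + sqrt(73))/9) - c^2/18 + c/18 - 1/9


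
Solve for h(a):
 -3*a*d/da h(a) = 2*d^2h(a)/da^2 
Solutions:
 h(a) = C1 + C2*erf(sqrt(3)*a/2)
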